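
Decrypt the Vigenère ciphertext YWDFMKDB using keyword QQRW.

Repeat the key across the ciphertext: QQRWQQRW
Y(24)−Q(16): 8 → I
W(22)−Q(16): 6 → G
D(3)−R(17): -14≡12 → M
F(5)−W(22): -17≡9 → J
M(12)−Q(16): -4≡22 → W
K(10)−Q(16): -6≡20 → U
D(3)−R(17): -14≡12 → M
B(1)−W(22): -21≡5 → F

IGMJWUMF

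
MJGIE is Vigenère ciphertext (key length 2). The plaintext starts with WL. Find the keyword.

QY

Subtract each crib letter from the matching ciphertext letter (mod 26):
M(12)−W(22)=-10≡16 → Q
J(9)−L(11)=-2≡24 → Y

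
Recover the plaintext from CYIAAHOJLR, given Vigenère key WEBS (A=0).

GUHIEDNRPN

Repeat the key across the ciphertext: WEBSWEBSWE
C(2)−W(22): -20≡6 → G
Y(24)−E(4): 20 → U
I(8)−B(1): 7 → H
A(0)−S(18): -18≡8 → I
A(0)−W(22): -22≡4 → E
H(7)−E(4): 3 → D
O(14)−B(1): 13 → N
J(9)−S(18): -9≡17 → R
L(11)−W(22): -11≡15 → P
R(17)−E(4): 13 → N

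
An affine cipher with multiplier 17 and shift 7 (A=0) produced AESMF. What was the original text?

VJTLG

The inverse of 17 mod 26 is 23, since 17·23=391≡1. Apply D(y)=23·(y−7) mod 26:
A(0): 23·(0−7)=-161≡21 → V
E(4): 23·(4−7)=-69≡9 → J
S(18): 23·(18−7)=253≡19 → T
M(12): 23·(12−7)=115≡11 → L
F(5): 23·(5−7)=-46≡6 → G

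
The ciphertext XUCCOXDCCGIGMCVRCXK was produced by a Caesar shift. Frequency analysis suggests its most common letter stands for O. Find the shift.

The most frequent ciphertext letter is C (appears 6 times).
C is position 2; O is position 14.
Shift = -12≡14.

14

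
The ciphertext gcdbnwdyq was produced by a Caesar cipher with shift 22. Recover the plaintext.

kghfrahcu

g(6): 6−22=-16≡10 → k
c(2): 2−22=-20≡6 → g
d(3): 3−22=-19≡7 → h
b(1): 1−22=-21≡5 → f
n(13): 13−22=-9≡17 → r
w(22): 22−22=0 → a
d(3): 3−22=-19≡7 → h
y(24): 24−22=2 → c
q(16): 16−22=-6≡20 → u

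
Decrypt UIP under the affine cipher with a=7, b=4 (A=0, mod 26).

GIJ

The inverse of 7 mod 26 is 15, since 7·15=105≡1. Apply D(y)=15·(y−4) mod 26:
U(20): 15·(20−4)=240≡6 → G
I(8): 15·(8−4)=60≡8 → I
P(15): 15·(15−4)=165≡9 → J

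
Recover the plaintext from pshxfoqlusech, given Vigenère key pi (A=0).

akspqgbdfkpus

Repeat the key across the ciphertext: pipipipipipip
p(15)−p(15): 0 → a
s(18)−i(8): 10 → k
h(7)−p(15): -8≡18 → s
x(23)−i(8): 15 → p
f(5)−p(15): -10≡16 → q
o(14)−i(8): 6 → g
q(16)−p(15): 1 → b
l(11)−i(8): 3 → d
u(20)−p(15): 5 → f
s(18)−i(8): 10 → k
e(4)−p(15): -11≡15 → p
c(2)−i(8): -6≡20 → u
h(7)−p(15): -8≡18 → s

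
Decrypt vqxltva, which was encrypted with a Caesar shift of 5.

qlsgoqv

v(21): 21−5=16 → q
q(16): 16−5=11 → l
x(23): 23−5=18 → s
l(11): 11−5=6 → g
t(19): 19−5=14 → o
v(21): 21−5=16 → q
a(0): 0−5=-5≡21 → v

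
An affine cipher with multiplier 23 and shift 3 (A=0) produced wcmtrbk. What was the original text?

ljxmesp

The inverse of 23 mod 26 is 17, since 23·17=391≡1. Apply D(y)=17·(y−3) mod 26:
w(22): 17·(22−3)=323≡11 → l
c(2): 17·(2−3)=-17≡9 → j
m(12): 17·(12−3)=153≡23 → x
t(19): 17·(19−3)=272≡12 → m
r(17): 17·(17−3)=238≡4 → e
b(1): 17·(1−3)=-34≡18 → s
k(10): 17·(10−3)=119≡15 → p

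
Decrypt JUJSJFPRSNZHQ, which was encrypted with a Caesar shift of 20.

J(9): 9−20=-11≡15 → P
U(20): 20−20=0 → A
J(9): 9−20=-11≡15 → P
S(18): 18−20=-2≡24 → Y
J(9): 9−20=-11≡15 → P
F(5): 5−20=-15≡11 → L
P(15): 15−20=-5≡21 → V
R(17): 17−20=-3≡23 → X
S(18): 18−20=-2≡24 → Y
N(13): 13−20=-7≡19 → T
Z(25): 25−20=5 → F
H(7): 7−20=-13≡13 → N
Q(16): 16−20=-4≡22 → W

PAPYPLVXYTFNW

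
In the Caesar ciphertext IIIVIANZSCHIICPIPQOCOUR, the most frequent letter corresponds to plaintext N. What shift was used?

21

The most frequent ciphertext letter is I (appears 7 times).
I is position 8; N is position 13.
Shift = -5≡21.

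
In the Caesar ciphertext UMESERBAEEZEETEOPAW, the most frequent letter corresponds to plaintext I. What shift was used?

22

The most frequent ciphertext letter is E (appears 7 times).
E is position 4; I is position 8.
Shift = -4≡22.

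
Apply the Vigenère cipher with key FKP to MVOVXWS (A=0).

Repeat the key across the message: FKPFKPF
M(12)+F(5): 17 → R
V(21)+K(10): 31≡5 → F
O(14)+P(15): 29≡3 → D
V(21)+F(5): 26≡0 → A
X(23)+K(10): 33≡7 → H
W(22)+P(15): 37≡11 → L
S(18)+F(5): 23 → X

RFDAHLX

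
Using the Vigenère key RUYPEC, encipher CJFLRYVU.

TDDAVAMO

Repeat the key across the message: RUYPECRU
C(2)+R(17): 19 → T
J(9)+U(20): 29≡3 → D
F(5)+Y(24): 29≡3 → D
L(11)+P(15): 26≡0 → A
R(17)+E(4): 21 → V
Y(24)+C(2): 26≡0 → A
V(21)+R(17): 38≡12 → M
U(20)+U(20): 40≡14 → O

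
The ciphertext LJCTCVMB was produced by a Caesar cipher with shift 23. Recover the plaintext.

L(11): 11−23=-12≡14 → O
J(9): 9−23=-14≡12 → M
C(2): 2−23=-21≡5 → F
T(19): 19−23=-4≡22 → W
C(2): 2−23=-21≡5 → F
V(21): 21−23=-2≡24 → Y
M(12): 12−23=-11≡15 → P
B(1): 1−23=-22≡4 → E

OMFWFYPE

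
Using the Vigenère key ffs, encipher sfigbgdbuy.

Repeat the key across the message: ffsffsffsf
s(18)+f(5): 23 → x
f(5)+f(5): 10 → k
i(8)+s(18): 26≡0 → a
g(6)+f(5): 11 → l
b(1)+f(5): 6 → g
g(6)+s(18): 24 → y
d(3)+f(5): 8 → i
b(1)+f(5): 6 → g
u(20)+s(18): 38≡12 → m
y(24)+f(5): 29≡3 → d

xkalgyigmd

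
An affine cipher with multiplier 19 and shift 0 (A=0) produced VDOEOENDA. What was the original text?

The inverse of 19 mod 26 is 11, since 19·11=209≡1. Apply D(y)=11·(y−0) mod 26:
V(21): 11·(21−0)=231≡23 → X
D(3): 11·(3−0)=33≡7 → H
O(14): 11·(14−0)=154≡24 → Y
E(4): 11·(4−0)=44≡18 → S
O(14): 11·(14−0)=154≡24 → Y
E(4): 11·(4−0)=44≡18 → S
N(13): 11·(13−0)=143≡13 → N
D(3): 11·(3−0)=33≡7 → H
A(0): 11·(0−0)=0 → A

XHYSYSNHA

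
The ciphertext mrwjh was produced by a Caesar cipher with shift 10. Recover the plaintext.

m(12): 12−10=2 → c
r(17): 17−10=7 → h
w(22): 22−10=12 → m
j(9): 9−10=-1≡25 → z
h(7): 7−10=-3≡23 → x

chmzx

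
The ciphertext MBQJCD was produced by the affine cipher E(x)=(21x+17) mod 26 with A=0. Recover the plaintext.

The inverse of 21 mod 26 is 5, since 21·5=105≡1. Apply D(y)=5·(y−17) mod 26:
M(12): 5·(12−17)=-25≡1 → B
B(1): 5·(1−17)=-80≡24 → Y
Q(16): 5·(16−17)=-5≡21 → V
J(9): 5·(9−17)=-40≡12 → M
C(2): 5·(2−17)=-75≡3 → D
D(3): 5·(3−17)=-70≡8 → I

BYVMDI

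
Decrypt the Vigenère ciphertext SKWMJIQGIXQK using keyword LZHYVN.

Repeat the key across the ciphertext: LZHYVNLZHYVN
S(18)−L(11): 7 → H
K(10)−Z(25): -15≡11 → L
W(22)−H(7): 15 → P
M(12)−Y(24): -12≡14 → O
J(9)−V(21): -12≡14 → O
I(8)−N(13): -5≡21 → V
Q(16)−L(11): 5 → F
G(6)−Z(25): -19≡7 → H
I(8)−H(7): 1 → B
X(23)−Y(24): -1≡25 → Z
Q(16)−V(21): -5≡21 → V
K(10)−N(13): -3≡23 → X

HLPOOVFHBZVX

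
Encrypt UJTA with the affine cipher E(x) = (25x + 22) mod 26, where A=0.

U(20): 25·20+22=522≡2 → C
J(9): 25·9+22=247≡13 → N
T(19): 25·19+22=497≡3 → D
A(0): 25·0+22=22 → W

CNDW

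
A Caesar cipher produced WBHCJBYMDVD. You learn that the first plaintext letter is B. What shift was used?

21

From the crib: W(22)−B(1)=21, so the shift is 21.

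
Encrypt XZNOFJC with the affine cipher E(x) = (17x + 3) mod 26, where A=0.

EMQHKAL

X(23): 17·23+3=394≡4 → E
Z(25): 17·25+3=428≡12 → M
N(13): 17·13+3=224≡16 → Q
O(14): 17·14+3=241≡7 → H
F(5): 17·5+3=88≡10 → K
J(9): 17·9+3=156≡0 → A
C(2): 17·2+3=37≡11 → L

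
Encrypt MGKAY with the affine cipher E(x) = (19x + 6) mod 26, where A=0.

M(12): 19·12+6=234≡0 → A
G(6): 19·6+6=120≡16 → Q
K(10): 19·10+6=196≡14 → O
A(0): 19·0+6=6 → G
Y(24): 19·24+6=462≡20 → U

AQOGU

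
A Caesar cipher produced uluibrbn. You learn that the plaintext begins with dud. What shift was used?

17

From the crib: u(20)−d(3)=17, so the shift is 17.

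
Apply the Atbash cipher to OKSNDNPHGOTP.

O(14) → L(11)
K(10) → P(15)
S(18) → H(7)
N(13) → M(12)
D(3) → W(22)
N(13) → M(12)
P(15) → K(10)
H(7) → S(18)
G(6) → T(19)
O(14) → L(11)
T(19) → G(6)
P(15) → K(10)

LPHMWMKSTLGK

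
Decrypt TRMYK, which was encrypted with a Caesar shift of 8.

T(19): 19−8=11 → L
R(17): 17−8=9 → J
M(12): 12−8=4 → E
Y(24): 24−8=16 → Q
K(10): 10−8=2 → C

LJEQC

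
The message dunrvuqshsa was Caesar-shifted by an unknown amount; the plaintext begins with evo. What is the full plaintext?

From the crib: d(3)−e(4)=-1≡25, so the shift is 25.
Subtract 25 from each ciphertext letter:
d(3): 3−25=-22≡4 → e
u(20): 20−25=-5≡21 → v
n(13): 13−25=-12≡14 → o
r(17): 17−25=-8≡18 → s
v(21): 21−25=-4≡22 → w
u(20): 20−25=-5≡21 → v
q(16): 16−25=-9≡17 → r
s(18): 18−25=-7≡19 → t
h(7): 7−25=-18≡8 → i
s(18): 18−25=-7≡19 → t
a(0): 0−25=-25≡1 → b

evoswvrtitb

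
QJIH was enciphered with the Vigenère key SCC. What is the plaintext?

YHGP

Repeat the key across the ciphertext: SCCS
Q(16)−S(18): -2≡24 → Y
J(9)−C(2): 7 → H
I(8)−C(2): 6 → G
H(7)−S(18): -11≡15 → P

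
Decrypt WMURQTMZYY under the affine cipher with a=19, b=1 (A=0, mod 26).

XRBUJQRETT

The inverse of 19 mod 26 is 11, since 19·11=209≡1. Apply D(y)=11·(y−1) mod 26:
W(22): 11·(22−1)=231≡23 → X
M(12): 11·(12−1)=121≡17 → R
U(20): 11·(20−1)=209≡1 → B
R(17): 11·(17−1)=176≡20 → U
Q(16): 11·(16−1)=165≡9 → J
T(19): 11·(19−1)=198≡16 → Q
M(12): 11·(12−1)=121≡17 → R
Z(25): 11·(25−1)=264≡4 → E
Y(24): 11·(24−1)=253≡19 → T
Y(24): 11·(24−1)=253≡19 → T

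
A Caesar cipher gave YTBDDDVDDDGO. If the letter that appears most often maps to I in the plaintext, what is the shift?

The most frequent ciphertext letter is D (appears 6 times).
D is position 3; I is position 8.
Shift = -5≡21.

21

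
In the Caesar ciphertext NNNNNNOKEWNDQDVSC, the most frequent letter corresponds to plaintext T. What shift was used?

The most frequent ciphertext letter is N (appears 7 times).
N is position 13; T is position 19.
Shift = -6≡20.

20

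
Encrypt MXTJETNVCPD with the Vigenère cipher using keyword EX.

QUXGIQRSGMH

Repeat the key across the message: EXEXEXEXEXE
M(12)+E(4): 16 → Q
X(23)+X(23): 46≡20 → U
T(19)+E(4): 23 → X
J(9)+X(23): 32≡6 → G
E(4)+E(4): 8 → I
T(19)+X(23): 42≡16 → Q
N(13)+E(4): 17 → R
V(21)+X(23): 44≡18 → S
C(2)+E(4): 6 → G
P(15)+X(23): 38≡12 → M
D(3)+E(4): 7 → H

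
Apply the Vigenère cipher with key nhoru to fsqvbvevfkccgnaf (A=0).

Repeat the key across the message: nhorunhorunhorun
f(5)+n(13): 18 → s
s(18)+h(7): 25 → z
q(16)+o(14): 30≡4 → e
v(21)+r(17): 38≡12 → m
b(1)+u(20): 21 → v
v(21)+n(13): 34≡8 → i
e(4)+h(7): 11 → l
v(21)+o(14): 35≡9 → j
f(5)+r(17): 22 → w
k(10)+u(20): 30≡4 → e
c(2)+n(13): 15 → p
c(2)+h(7): 9 → j
g(6)+o(14): 20 → u
n(13)+r(17): 30≡4 → e
a(0)+u(20): 20 → u
f(5)+n(13): 18 → s

szemviljwepjueus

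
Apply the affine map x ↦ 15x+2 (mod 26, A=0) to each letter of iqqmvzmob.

siiafnaer

i(8): 15·8+2=122≡18 → s
q(16): 15·16+2=242≡8 → i
q(16): 15·16+2=242≡8 → i
m(12): 15·12+2=182≡0 → a
v(21): 15·21+2=317≡5 → f
z(25): 15·25+2=377≡13 → n
m(12): 15·12+2=182≡0 → a
o(14): 15·14+2=212≡4 → e
b(1): 15·1+2=17 → r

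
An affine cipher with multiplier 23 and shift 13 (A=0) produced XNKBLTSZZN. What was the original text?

OABESYHWWA

The inverse of 23 mod 26 is 17, since 23·17=391≡1. Apply D(y)=17·(y−13) mod 26:
X(23): 17·(23−13)=170≡14 → O
N(13): 17·(13−13)=0 → A
K(10): 17·(10−13)=-51≡1 → B
B(1): 17·(1−13)=-204≡4 → E
L(11): 17·(11−13)=-34≡18 → S
T(19): 17·(19−13)=102≡24 → Y
S(18): 17·(18−13)=85≡7 → H
Z(25): 17·(25−13)=204≡22 → W
Z(25): 17·(25−13)=204≡22 → W
N(13): 17·(13−13)=0 → A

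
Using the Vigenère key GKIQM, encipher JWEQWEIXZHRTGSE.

PGMGIKSFPTXDOIQ

Repeat the key across the message: GKIQMGKIQMGKIQM
J(9)+G(6): 15 → P
W(22)+K(10): 32≡6 → G
E(4)+I(8): 12 → M
Q(16)+Q(16): 32≡6 → G
W(22)+M(12): 34≡8 → I
E(4)+G(6): 10 → K
I(8)+K(10): 18 → S
X(23)+I(8): 31≡5 → F
Z(25)+Q(16): 41≡15 → P
H(7)+M(12): 19 → T
R(17)+G(6): 23 → X
T(19)+K(10): 29≡3 → D
G(6)+I(8): 14 → O
S(18)+Q(16): 34≡8 → I
E(4)+M(12): 16 → Q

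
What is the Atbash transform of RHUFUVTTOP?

R(17) → I(8)
H(7) → S(18)
U(20) → F(5)
F(5) → U(20)
U(20) → F(5)
V(21) → E(4)
T(19) → G(6)
T(19) → G(6)
O(14) → L(11)
P(15) → K(10)

ISFUFEGGLK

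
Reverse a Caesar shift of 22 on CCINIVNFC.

GGMRMZRJG

C(2): 2−22=-20≡6 → G
C(2): 2−22=-20≡6 → G
I(8): 8−22=-14≡12 → M
N(13): 13−22=-9≡17 → R
I(8): 8−22=-14≡12 → M
V(21): 21−22=-1≡25 → Z
N(13): 13−22=-9≡17 → R
F(5): 5−22=-17≡9 → J
C(2): 2−22=-20≡6 → G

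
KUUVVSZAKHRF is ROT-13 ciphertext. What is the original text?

K(10): 10−13=-3≡23 → X
U(20): 20−13=7 → H
U(20): 20−13=7 → H
V(21): 21−13=8 → I
V(21): 21−13=8 → I
S(18): 18−13=5 → F
Z(25): 25−13=12 → M
A(0): 0−13=-13≡13 → N
K(10): 10−13=-3≡23 → X
H(7): 7−13=-6≡20 → U
R(17): 17−13=4 → E
F(5): 5−13=-8≡18 → S

XHHIIFMNXUES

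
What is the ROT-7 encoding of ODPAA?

O(14): 14+7=21 → V
D(3): 3+7=10 → K
P(15): 15+7=22 → W
A(0): 0+7=7 → H
A(0): 0+7=7 → H

VKWHH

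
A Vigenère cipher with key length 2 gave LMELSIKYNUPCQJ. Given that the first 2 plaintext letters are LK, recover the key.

AC

Subtract each crib letter from the matching ciphertext letter (mod 26):
L(11)−L(11)=0 → A
M(12)−K(10)=2 → C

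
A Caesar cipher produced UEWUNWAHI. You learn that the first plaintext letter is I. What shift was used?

12

From the crib: U(20)−I(8)=12, so the shift is 12.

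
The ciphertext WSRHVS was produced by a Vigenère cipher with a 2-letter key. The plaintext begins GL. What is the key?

QH

Subtract each crib letter from the matching ciphertext letter (mod 26):
W(22)−G(6)=16 → Q
S(18)−L(11)=7 → H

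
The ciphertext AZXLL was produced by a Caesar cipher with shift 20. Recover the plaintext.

GFDRR

A(0): 0−20=-20≡6 → G
Z(25): 25−20=5 → F
X(23): 23−20=3 → D
L(11): 11−20=-9≡17 → R
L(11): 11−20=-9≡17 → R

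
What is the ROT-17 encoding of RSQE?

R(17): 17+17=34≡8 → I
S(18): 18+17=35≡9 → J
Q(16): 16+17=33≡7 → H
E(4): 4+17=21 → V

IJHV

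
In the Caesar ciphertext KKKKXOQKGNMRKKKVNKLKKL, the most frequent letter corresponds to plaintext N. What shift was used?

23

The most frequent ciphertext letter is K (appears 11 times).
K is position 10; N is position 13.
Shift = -3≡23.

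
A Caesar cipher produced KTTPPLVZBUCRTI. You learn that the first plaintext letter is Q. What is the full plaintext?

From the crib: K(10)−Q(16)=-6≡20, so the shift is 20.
Subtract 20 from each ciphertext letter:
K(10): 10−20=-10≡16 → Q
T(19): 19−20=-1≡25 → Z
T(19): 19−20=-1≡25 → Z
P(15): 15−20=-5≡21 → V
P(15): 15−20=-5≡21 → V
L(11): 11−20=-9≡17 → R
V(21): 21−20=1 → B
Z(25): 25−20=5 → F
B(1): 1−20=-19≡7 → H
U(20): 20−20=0 → A
C(2): 2−20=-18≡8 → I
R(17): 17−20=-3≡23 → X
T(19): 19−20=-1≡25 → Z
I(8): 8−20=-12≡14 → O

QZZVVRBFHAIXZO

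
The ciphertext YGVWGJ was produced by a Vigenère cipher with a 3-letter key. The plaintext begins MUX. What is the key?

MMY

Subtract each crib letter from the matching ciphertext letter (mod 26):
Y(24)−M(12)=12 → M
G(6)−U(20)=-14≡12 → M
V(21)−X(23)=-2≡24 → Y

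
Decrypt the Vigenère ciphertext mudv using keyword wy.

qwhx

Repeat the key across the ciphertext: wywy
m(12)−w(22): -10≡16 → q
u(20)−y(24): -4≡22 → w
d(3)−w(22): -19≡7 → h
v(21)−y(24): -3≡23 → x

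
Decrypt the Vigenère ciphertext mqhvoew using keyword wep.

Repeat the key across the ciphertext: wepwepw
m(12)−w(22): -10≡16 → q
q(16)−e(4): 12 → m
h(7)−p(15): -8≡18 → s
v(21)−w(22): -1≡25 → z
o(14)−e(4): 10 → k
e(4)−p(15): -11≡15 → p
w(22)−w(22): 0 → a

qmszkpa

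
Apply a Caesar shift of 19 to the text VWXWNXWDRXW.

OPQPGQPWKQP

V(21): 21+19=40≡14 → O
W(22): 22+19=41≡15 → P
X(23): 23+19=42≡16 → Q
W(22): 22+19=41≡15 → P
N(13): 13+19=32≡6 → G
X(23): 23+19=42≡16 → Q
W(22): 22+19=41≡15 → P
D(3): 3+19=22 → W
R(17): 17+19=36≡10 → K
X(23): 23+19=42≡16 → Q
W(22): 22+19=41≡15 → P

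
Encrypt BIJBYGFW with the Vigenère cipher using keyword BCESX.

CKNTVHHA

Repeat the key across the message: BCESXBCE
B(1)+B(1): 2 → C
I(8)+C(2): 10 → K
J(9)+E(4): 13 → N
B(1)+S(18): 19 → T
Y(24)+X(23): 47≡21 → V
G(6)+B(1): 7 → H
F(5)+C(2): 7 → H
W(22)+E(4): 26≡0 → A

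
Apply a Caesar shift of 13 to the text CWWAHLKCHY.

C(2): 2+13=15 → P
W(22): 22+13=35≡9 → J
W(22): 22+13=35≡9 → J
A(0): 0+13=13 → N
H(7): 7+13=20 → U
L(11): 11+13=24 → Y
K(10): 10+13=23 → X
C(2): 2+13=15 → P
H(7): 7+13=20 → U
Y(24): 24+13=37≡11 → L

PJJNUYXPUL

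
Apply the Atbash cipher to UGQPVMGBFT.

FTJKENTYUG

U(20) → F(5)
G(6) → T(19)
Q(16) → J(9)
P(15) → K(10)
V(21) → E(4)
M(12) → N(13)
G(6) → T(19)
B(1) → Y(24)
F(5) → U(20)
T(19) → G(6)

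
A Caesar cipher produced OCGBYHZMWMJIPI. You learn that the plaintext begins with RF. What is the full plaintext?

From the crib: O(14)−R(17)=-3≡23, so the shift is 23.
Subtract 23 from each ciphertext letter:
O(14): 14−23=-9≡17 → R
C(2): 2−23=-21≡5 → F
G(6): 6−23=-17≡9 → J
B(1): 1−23=-22≡4 → E
Y(24): 24−23=1 → B
H(7): 7−23=-16≡10 → K
Z(25): 25−23=2 → C
M(12): 12−23=-11≡15 → P
W(22): 22−23=-1≡25 → Z
M(12): 12−23=-11≡15 → P
J(9): 9−23=-14≡12 → M
I(8): 8−23=-15≡11 → L
P(15): 15−23=-8≡18 → S
I(8): 8−23=-15≡11 → L

RFJEBKCPZPMLSL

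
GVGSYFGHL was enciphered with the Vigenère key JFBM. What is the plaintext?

XQFGPAFVC

Repeat the key across the ciphertext: JFBMJFBMJ
G(6)−J(9): -3≡23 → X
V(21)−F(5): 16 → Q
G(6)−B(1): 5 → F
S(18)−M(12): 6 → G
Y(24)−J(9): 15 → P
F(5)−F(5): 0 → A
G(6)−B(1): 5 → F
H(7)−M(12): -5≡21 → V
L(11)−J(9): 2 → C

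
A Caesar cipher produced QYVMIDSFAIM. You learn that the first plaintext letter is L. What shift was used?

5

From the crib: Q(16)−L(11)=5, so the shift is 5.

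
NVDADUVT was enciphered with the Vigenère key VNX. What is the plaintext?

Repeat the key across the ciphertext: VNXVNXVN
N(13)−V(21): -8≡18 → S
V(21)−N(13): 8 → I
D(3)−X(23): -20≡6 → G
A(0)−V(21): -21≡5 → F
D(3)−N(13): -10≡16 → Q
U(20)−X(23): -3≡23 → X
V(21)−V(21): 0 → A
T(19)−N(13): 6 → G

SIGFQXAG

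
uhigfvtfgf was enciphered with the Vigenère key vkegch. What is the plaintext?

zxeadoyvcz

Repeat the key across the ciphertext: vkegchvkeg
u(20)−v(21): -1≡25 → z
h(7)−k(10): -3≡23 → x
i(8)−e(4): 4 → e
g(6)−g(6): 0 → a
f(5)−c(2): 3 → d
v(21)−h(7): 14 → o
t(19)−v(21): -2≡24 → y
f(5)−k(10): -5≡21 → v
g(6)−e(4): 2 → c
f(5)−g(6): -1≡25 → z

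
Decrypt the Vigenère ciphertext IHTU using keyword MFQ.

Repeat the key across the ciphertext: MFQM
I(8)−M(12): -4≡22 → W
H(7)−F(5): 2 → C
T(19)−Q(16): 3 → D
U(20)−M(12): 8 → I

WCDI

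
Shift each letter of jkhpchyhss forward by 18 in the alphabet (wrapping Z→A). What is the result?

bczhuzqzkk

j(9): 9+18=27≡1 → b
k(10): 10+18=28≡2 → c
h(7): 7+18=25 → z
p(15): 15+18=33≡7 → h
c(2): 2+18=20 → u
h(7): 7+18=25 → z
y(24): 24+18=42≡16 → q
h(7): 7+18=25 → z
s(18): 18+18=36≡10 → k
s(18): 18+18=36≡10 → k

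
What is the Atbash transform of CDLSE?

XWOHV

C(2) → X(23)
D(3) → W(22)
L(11) → O(14)
S(18) → H(7)
E(4) → V(21)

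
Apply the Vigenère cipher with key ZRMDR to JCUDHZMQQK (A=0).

ITGGYYDCTB

Repeat the key across the message: ZRMDRZRMDR
J(9)+Z(25): 34≡8 → I
C(2)+R(17): 19 → T
U(20)+M(12): 32≡6 → G
D(3)+D(3): 6 → G
H(7)+R(17): 24 → Y
Z(25)+Z(25): 50≡24 → Y
M(12)+R(17): 29≡3 → D
Q(16)+M(12): 28≡2 → C
Q(16)+D(3): 19 → T
K(10)+R(17): 27≡1 → B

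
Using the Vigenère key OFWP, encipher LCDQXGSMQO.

ZHZFLLOBET

Repeat the key across the message: OFWPOFWPOF
L(11)+O(14): 25 → Z
C(2)+F(5): 7 → H
D(3)+W(22): 25 → Z
Q(16)+P(15): 31≡5 → F
X(23)+O(14): 37≡11 → L
G(6)+F(5): 11 → L
S(18)+W(22): 40≡14 → O
M(12)+P(15): 27≡1 → B
Q(16)+O(14): 30≡4 → E
O(14)+F(5): 19 → T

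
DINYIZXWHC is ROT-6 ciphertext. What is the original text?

XCHSCTRQBW

D(3): 3−6=-3≡23 → X
I(8): 8−6=2 → C
N(13): 13−6=7 → H
Y(24): 24−6=18 → S
I(8): 8−6=2 → C
Z(25): 25−6=19 → T
X(23): 23−6=17 → R
W(22): 22−6=16 → Q
H(7): 7−6=1 → B
C(2): 2−6=-4≡22 → W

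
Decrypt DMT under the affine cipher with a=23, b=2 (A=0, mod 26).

The inverse of 23 mod 26 is 17, since 23·17=391≡1. Apply D(y)=17·(y−2) mod 26:
D(3): 17·(3−2)=17 → R
M(12): 17·(12−2)=170≡14 → O
T(19): 17·(19−2)=289≡3 → D

ROD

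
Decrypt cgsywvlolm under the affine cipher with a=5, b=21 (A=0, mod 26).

The inverse of 5 mod 26 is 21, since 5·21=105≡1. Apply D(y)=21·(y−21) mod 26:
c(2): 21·(2−21)=-399≡17 → r
g(6): 21·(6−21)=-315≡23 → x
s(18): 21·(18−21)=-63≡15 → p
y(24): 21·(24−21)=63≡11 → l
w(22): 21·(22−21)=21 → v
v(21): 21·(21−21)=0 → a
l(11): 21·(11−21)=-210≡24 → y
o(14): 21·(14−21)=-147≡9 → j
l(11): 21·(11−21)=-210≡24 → y
m(12): 21·(12−21)=-189≡19 → t

rxplvayjyt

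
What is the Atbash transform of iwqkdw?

rdjpwd

i(8) → r(17)
w(22) → d(3)
q(16) → j(9)
k(10) → p(15)
d(3) → w(22)
w(22) → d(3)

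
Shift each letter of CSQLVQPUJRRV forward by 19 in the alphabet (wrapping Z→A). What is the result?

C(2): 2+19=21 → V
S(18): 18+19=37≡11 → L
Q(16): 16+19=35≡9 → J
L(11): 11+19=30≡4 → E
V(21): 21+19=40≡14 → O
Q(16): 16+19=35≡9 → J
P(15): 15+19=34≡8 → I
U(20): 20+19=39≡13 → N
J(9): 9+19=28≡2 → C
R(17): 17+19=36≡10 → K
R(17): 17+19=36≡10 → K
V(21): 21+19=40≡14 → O

VLJEOJINCKKO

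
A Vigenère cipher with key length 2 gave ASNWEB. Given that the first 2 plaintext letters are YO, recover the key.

Subtract each crib letter from the matching ciphertext letter (mod 26):
A(0)−Y(24)=-24≡2 → C
S(18)−O(14)=4 → E

CE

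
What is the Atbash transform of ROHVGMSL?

R(17) → I(8)
O(14) → L(11)
H(7) → S(18)
V(21) → E(4)
G(6) → T(19)
M(12) → N(13)
S(18) → H(7)
L(11) → O(14)

ILSETNHO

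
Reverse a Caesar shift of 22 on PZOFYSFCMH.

TDSJCWJGQL

P(15): 15−22=-7≡19 → T
Z(25): 25−22=3 → D
O(14): 14−22=-8≡18 → S
F(5): 5−22=-17≡9 → J
Y(24): 24−22=2 → C
S(18): 18−22=-4≡22 → W
F(5): 5−22=-17≡9 → J
C(2): 2−22=-20≡6 → G
M(12): 12−22=-10≡16 → Q
H(7): 7−22=-15≡11 → L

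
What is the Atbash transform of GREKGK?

G(6) → T(19)
R(17) → I(8)
E(4) → V(21)
K(10) → P(15)
G(6) → T(19)
K(10) → P(15)

TIVPTP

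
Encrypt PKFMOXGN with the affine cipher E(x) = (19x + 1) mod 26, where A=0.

P(15): 19·15+1=286≡0 → A
K(10): 19·10+1=191≡9 → J
F(5): 19·5+1=96≡18 → S
M(12): 19·12+1=229≡21 → V
O(14): 19·14+1=267≡7 → H
X(23): 19·23+1=438≡22 → W
G(6): 19·6+1=115≡11 → L
N(13): 19·13+1=248≡14 → O

AJSVHWLO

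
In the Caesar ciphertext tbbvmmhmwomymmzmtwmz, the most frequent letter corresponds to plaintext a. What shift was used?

12

The most frequent ciphertext letter is m (appears 8 times).
m is position 12; a is position 0.
Shift = 12.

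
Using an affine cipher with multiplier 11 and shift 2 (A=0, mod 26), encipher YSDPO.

Y(24): 11·24+2=266≡6 → G
S(18): 11·18+2=200≡18 → S
D(3): 11·3+2=35≡9 → J
P(15): 11·15+2=167≡11 → L
O(14): 11·14+2=156≡0 → A

GSJLA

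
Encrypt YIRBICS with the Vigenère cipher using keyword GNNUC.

EVEVKIF

Repeat the key across the message: GNNUCGN
Y(24)+G(6): 30≡4 → E
I(8)+N(13): 21 → V
R(17)+N(13): 30≡4 → E
B(1)+U(20): 21 → V
I(8)+C(2): 10 → K
C(2)+G(6): 8 → I
S(18)+N(13): 31≡5 → F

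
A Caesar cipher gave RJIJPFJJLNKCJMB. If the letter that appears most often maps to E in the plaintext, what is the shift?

5

The most frequent ciphertext letter is J (appears 5 times).
J is position 9; E is position 4.
Shift = 5.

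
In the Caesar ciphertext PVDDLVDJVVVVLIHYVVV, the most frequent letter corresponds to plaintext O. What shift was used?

7

The most frequent ciphertext letter is V (appears 9 times).
V is position 21; O is position 14.
Shift = 7.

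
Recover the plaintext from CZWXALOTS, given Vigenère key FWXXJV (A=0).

Repeat the key across the ciphertext: FWXXJVFWX
C(2)−F(5): -3≡23 → X
Z(25)−W(22): 3 → D
W(22)−X(23): -1≡25 → Z
X(23)−X(23): 0 → A
A(0)−J(9): -9≡17 → R
L(11)−V(21): -10≡16 → Q
O(14)−F(5): 9 → J
T(19)−W(22): -3≡23 → X
S(18)−X(23): -5≡21 → V

XDZARQJXV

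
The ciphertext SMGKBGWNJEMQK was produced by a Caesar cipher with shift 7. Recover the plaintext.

S(18): 18−7=11 → L
M(12): 12−7=5 → F
G(6): 6−7=-1≡25 → Z
K(10): 10−7=3 → D
B(1): 1−7=-6≡20 → U
G(6): 6−7=-1≡25 → Z
W(22): 22−7=15 → P
N(13): 13−7=6 → G
J(9): 9−7=2 → C
E(4): 4−7=-3≡23 → X
M(12): 12−7=5 → F
Q(16): 16−7=9 → J
K(10): 10−7=3 → D

LFZDUZPGCXFJD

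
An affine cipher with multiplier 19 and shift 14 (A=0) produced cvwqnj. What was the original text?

The inverse of 19 mod 26 is 11, since 19·11=209≡1. Apply D(y)=11·(y−14) mod 26:
c(2): 11·(2−14)=-132≡24 → y
v(21): 11·(21−14)=77≡25 → z
w(22): 11·(22−14)=88≡10 → k
q(16): 11·(16−14)=22 → w
n(13): 11·(13−14)=-11≡15 → p
j(9): 11·(9−14)=-55≡23 → x

yzkwpx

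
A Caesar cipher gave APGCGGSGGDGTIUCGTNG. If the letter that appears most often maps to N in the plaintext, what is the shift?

19

The most frequent ciphertext letter is G (appears 8 times).
G is position 6; N is position 13.
Shift = -7≡19.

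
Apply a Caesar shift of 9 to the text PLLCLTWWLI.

P(15): 15+9=24 → Y
L(11): 11+9=20 → U
L(11): 11+9=20 → U
C(2): 2+9=11 → L
L(11): 11+9=20 → U
T(19): 19+9=28≡2 → C
W(22): 22+9=31≡5 → F
W(22): 22+9=31≡5 → F
L(11): 11+9=20 → U
I(8): 8+9=17 → R

YUULUCFFUR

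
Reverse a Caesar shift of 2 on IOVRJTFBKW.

I(8): 8−2=6 → G
O(14): 14−2=12 → M
V(21): 21−2=19 → T
R(17): 17−2=15 → P
J(9): 9−2=7 → H
T(19): 19−2=17 → R
F(5): 5−2=3 → D
B(1): 1−2=-1≡25 → Z
K(10): 10−2=8 → I
W(22): 22−2=20 → U

GMTPHRDZIU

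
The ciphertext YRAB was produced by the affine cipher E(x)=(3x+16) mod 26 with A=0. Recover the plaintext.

The inverse of 3 mod 26 is 9, since 3·9=27≡1. Apply D(y)=9·(y−16) mod 26:
Y(24): 9·(24−16)=72≡20 → U
R(17): 9·(17−16)=9 → J
A(0): 9·(0−16)=-144≡12 → M
B(1): 9·(1−16)=-135≡21 → V

UJMV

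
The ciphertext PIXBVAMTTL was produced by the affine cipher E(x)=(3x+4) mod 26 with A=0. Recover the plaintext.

VKPZXQUFFL

The inverse of 3 mod 26 is 9, since 3·9=27≡1. Apply D(y)=9·(y−4) mod 26:
P(15): 9·(15−4)=99≡21 → V
I(8): 9·(8−4)=36≡10 → K
X(23): 9·(23−4)=171≡15 → P
B(1): 9·(1−4)=-27≡25 → Z
V(21): 9·(21−4)=153≡23 → X
A(0): 9·(0−4)=-36≡16 → Q
M(12): 9·(12−4)=72≡20 → U
T(19): 9·(19−4)=135≡5 → F
T(19): 9·(19−4)=135≡5 → F
L(11): 9·(11−4)=63≡11 → L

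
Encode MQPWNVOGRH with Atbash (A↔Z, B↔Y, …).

NJKDMELTIS

M(12) → N(13)
Q(16) → J(9)
P(15) → K(10)
W(22) → D(3)
N(13) → M(12)
V(21) → E(4)
O(14) → L(11)
G(6) → T(19)
R(17) → I(8)
H(7) → S(18)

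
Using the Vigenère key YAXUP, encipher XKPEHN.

Repeat the key across the message: YAXUPY
X(23)+Y(24): 47≡21 → V
K(10)+A(0): 10 → K
P(15)+X(23): 38≡12 → M
E(4)+U(20): 24 → Y
H(7)+P(15): 22 → W
N(13)+Y(24): 37≡11 → L

VKMYWL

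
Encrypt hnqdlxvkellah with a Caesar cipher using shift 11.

sybowigvpwwls

h(7): 7+11=18 → s
n(13): 13+11=24 → y
q(16): 16+11=27≡1 → b
d(3): 3+11=14 → o
l(11): 11+11=22 → w
x(23): 23+11=34≡8 → i
v(21): 21+11=32≡6 → g
k(10): 10+11=21 → v
e(4): 4+11=15 → p
l(11): 11+11=22 → w
l(11): 11+11=22 → w
a(0): 0+11=11 → l
h(7): 7+11=18 → s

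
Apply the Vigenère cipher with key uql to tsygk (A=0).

Repeat the key across the message: uqluq
t(19)+u(20): 39≡13 → n
s(18)+q(16): 34≡8 → i
y(24)+l(11): 35≡9 → j
g(6)+u(20): 26≡0 → a
k(10)+q(16): 26≡0 → a

nijaa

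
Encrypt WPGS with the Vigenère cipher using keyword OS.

Repeat the key across the message: OSOS
W(22)+O(14): 36≡10 → K
P(15)+S(18): 33≡7 → H
G(6)+O(14): 20 → U
S(18)+S(18): 36≡10 → K

KHUK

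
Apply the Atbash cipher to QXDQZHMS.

JCWJASNH

Q(16) → J(9)
X(23) → C(2)
D(3) → W(22)
Q(16) → J(9)
Z(25) → A(0)
H(7) → S(18)
M(12) → N(13)
S(18) → H(7)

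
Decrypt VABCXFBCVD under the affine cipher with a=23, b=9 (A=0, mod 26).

WDULEKULWC

The inverse of 23 mod 26 is 17, since 23·17=391≡1. Apply D(y)=17·(y−9) mod 26:
V(21): 17·(21−9)=204≡22 → W
A(0): 17·(0−9)=-153≡3 → D
B(1): 17·(1−9)=-136≡20 → U
C(2): 17·(2−9)=-119≡11 → L
X(23): 17·(23−9)=238≡4 → E
F(5): 17·(5−9)=-68≡10 → K
B(1): 17·(1−9)=-136≡20 → U
C(2): 17·(2−9)=-119≡11 → L
V(21): 17·(21−9)=204≡22 → W
D(3): 17·(3−9)=-102≡2 → C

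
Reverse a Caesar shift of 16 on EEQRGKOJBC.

E(4): 4−16=-12≡14 → O
E(4): 4−16=-12≡14 → O
Q(16): 16−16=0 → A
R(17): 17−16=1 → B
G(6): 6−16=-10≡16 → Q
K(10): 10−16=-6≡20 → U
O(14): 14−16=-2≡24 → Y
J(9): 9−16=-7≡19 → T
B(1): 1−16=-15≡11 → L
C(2): 2−16=-14≡12 → M

OOABQUYTLM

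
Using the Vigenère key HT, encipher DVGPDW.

KONIKP

Repeat the key across the message: HTHTHT
D(3)+H(7): 10 → K
V(21)+T(19): 40≡14 → O
G(6)+H(7): 13 → N
P(15)+T(19): 34≡8 → I
D(3)+H(7): 10 → K
W(22)+T(19): 41≡15 → P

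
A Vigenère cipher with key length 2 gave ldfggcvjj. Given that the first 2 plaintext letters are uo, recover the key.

Subtract each crib letter from the matching ciphertext letter (mod 26):
l(11)−u(20)=-9≡17 → r
d(3)−o(14)=-11≡15 → p

rp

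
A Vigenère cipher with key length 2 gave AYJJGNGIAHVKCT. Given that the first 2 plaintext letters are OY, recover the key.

MA

Subtract each crib letter from the matching ciphertext letter (mod 26):
A(0)−O(14)=-14≡12 → M
Y(24)−Y(24)=0 → A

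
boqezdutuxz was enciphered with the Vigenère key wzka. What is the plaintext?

fpgedektyyp

Repeat the key across the ciphertext: wzkawzkawzk
b(1)−w(22): -21≡5 → f
o(14)−z(25): -11≡15 → p
q(16)−k(10): 6 → g
e(4)−a(0): 4 → e
z(25)−w(22): 3 → d
d(3)−z(25): -22≡4 → e
u(20)−k(10): 10 → k
t(19)−a(0): 19 → t
u(20)−w(22): -2≡24 → y
x(23)−z(25): -2≡24 → y
z(25)−k(10): 15 → p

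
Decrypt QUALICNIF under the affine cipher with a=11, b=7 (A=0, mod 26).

PNXYTJKTO

The inverse of 11 mod 26 is 19, since 11·19=209≡1. Apply D(y)=19·(y−7) mod 26:
Q(16): 19·(16−7)=171≡15 → P
U(20): 19·(20−7)=247≡13 → N
A(0): 19·(0−7)=-133≡23 → X
L(11): 19·(11−7)=76≡24 → Y
I(8): 19·(8−7)=19 → T
C(2): 19·(2−7)=-95≡9 → J
N(13): 19·(13−7)=114≡10 → K
I(8): 19·(8−7)=19 → T
F(5): 19·(5−7)=-38≡14 → O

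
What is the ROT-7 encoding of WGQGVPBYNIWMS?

W(22): 22+7=29≡3 → D
G(6): 6+7=13 → N
Q(16): 16+7=23 → X
G(6): 6+7=13 → N
V(21): 21+7=28≡2 → C
P(15): 15+7=22 → W
B(1): 1+7=8 → I
Y(24): 24+7=31≡5 → F
N(13): 13+7=20 → U
I(8): 8+7=15 → P
W(22): 22+7=29≡3 → D
M(12): 12+7=19 → T
S(18): 18+7=25 → Z

DNXNCWIFUPDTZ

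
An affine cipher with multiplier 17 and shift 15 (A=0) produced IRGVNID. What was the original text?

The inverse of 17 mod 26 is 23, since 17·23=391≡1. Apply D(y)=23·(y−15) mod 26:
I(8): 23·(8−15)=-161≡21 → V
R(17): 23·(17−15)=46≡20 → U
G(6): 23·(6−15)=-207≡1 → B
V(21): 23·(21−15)=138≡8 → I
N(13): 23·(13−15)=-46≡6 → G
I(8): 23·(8−15)=-161≡21 → V
D(3): 23·(3−15)=-276≡10 → K

VUBIGVK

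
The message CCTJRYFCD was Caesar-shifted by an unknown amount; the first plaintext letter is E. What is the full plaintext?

EEVLTAHEF

From the crib: C(2)−E(4)=-2≡24, so the shift is 24.
Subtract 24 from each ciphertext letter:
C(2): 2−24=-22≡4 → E
C(2): 2−24=-22≡4 → E
T(19): 19−24=-5≡21 → V
J(9): 9−24=-15≡11 → L
R(17): 17−24=-7≡19 → T
Y(24): 24−24=0 → A
F(5): 5−24=-19≡7 → H
C(2): 2−24=-22≡4 → E
D(3): 3−24=-21≡5 → F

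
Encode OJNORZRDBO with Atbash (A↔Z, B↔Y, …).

LQMLIAIWYL

O(14) → L(11)
J(9) → Q(16)
N(13) → M(12)
O(14) → L(11)
R(17) → I(8)
Z(25) → A(0)
R(17) → I(8)
D(3) → W(22)
B(1) → Y(24)
O(14) → L(11)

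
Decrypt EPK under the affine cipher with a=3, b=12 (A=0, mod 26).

The inverse of 3 mod 26 is 9, since 3·9=27≡1. Apply D(y)=9·(y−12) mod 26:
E(4): 9·(4−12)=-72≡6 → G
P(15): 9·(15−12)=27≡1 → B
K(10): 9·(10−12)=-18≡8 → I

GBI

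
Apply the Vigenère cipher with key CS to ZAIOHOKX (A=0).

BSKGJGMP

Repeat the key across the message: CSCSCSCS
Z(25)+C(2): 27≡1 → B
A(0)+S(18): 18 → S
I(8)+C(2): 10 → K
O(14)+S(18): 32≡6 → G
H(7)+C(2): 9 → J
O(14)+S(18): 32≡6 → G
K(10)+C(2): 12 → M
X(23)+S(18): 41≡15 → P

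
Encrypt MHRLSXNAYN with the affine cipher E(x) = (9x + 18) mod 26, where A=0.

WDPNYRFSAF

M(12): 9·12+18=126≡22 → W
H(7): 9·7+18=81≡3 → D
R(17): 9·17+18=171≡15 → P
L(11): 9·11+18=117≡13 → N
S(18): 9·18+18=180≡24 → Y
X(23): 9·23+18=225≡17 → R
N(13): 9·13+18=135≡5 → F
A(0): 9·0+18=18 → S
Y(24): 9·24+18=234≡0 → A
N(13): 9·13+18=135≡5 → F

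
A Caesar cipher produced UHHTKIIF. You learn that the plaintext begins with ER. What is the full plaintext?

ERRDUSSP

From the crib: U(20)−E(4)=16, so the shift is 16.
Subtract 16 from each ciphertext letter:
U(20): 20−16=4 → E
H(7): 7−16=-9≡17 → R
H(7): 7−16=-9≡17 → R
T(19): 19−16=3 → D
K(10): 10−16=-6≡20 → U
I(8): 8−16=-8≡18 → S
I(8): 8−16=-8≡18 → S
F(5): 5−16=-11≡15 → P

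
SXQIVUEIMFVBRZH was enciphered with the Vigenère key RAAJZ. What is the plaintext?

Repeat the key across the ciphertext: RAAJZRAAJZRAAJZ
S(18)−R(17): 1 → B
X(23)−A(0): 23 → X
Q(16)−A(0): 16 → Q
I(8)−J(9): -1≡25 → Z
V(21)−Z(25): -4≡22 → W
U(20)−R(17): 3 → D
E(4)−A(0): 4 → E
I(8)−A(0): 8 → I
M(12)−J(9): 3 → D
F(5)−Z(25): -20≡6 → G
V(21)−R(17): 4 → E
B(1)−A(0): 1 → B
R(17)−A(0): 17 → R
Z(25)−J(9): 16 → Q
H(7)−Z(25): -18≡8 → I

BXQZWDEIDGEBRQI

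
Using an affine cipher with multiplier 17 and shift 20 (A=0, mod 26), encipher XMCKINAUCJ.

X(23): 17·23+20=411≡21 → V
M(12): 17·12+20=224≡16 → Q
C(2): 17·2+20=54≡2 → C
K(10): 17·10+20=190≡8 → I
I(8): 17·8+20=156≡0 → A
N(13): 17·13+20=241≡7 → H
A(0): 17·0+20=20 → U
U(20): 17·20+20=360≡22 → W
C(2): 17·2+20=54≡2 → C
J(9): 17·9+20=173≡17 → R

VQCIAHUWCR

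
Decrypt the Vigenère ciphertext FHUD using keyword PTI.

Repeat the key across the ciphertext: PTIP
F(5)−P(15): -10≡16 → Q
H(7)−T(19): -12≡14 → O
U(20)−I(8): 12 → M
D(3)−P(15): -12≡14 → O

QOMO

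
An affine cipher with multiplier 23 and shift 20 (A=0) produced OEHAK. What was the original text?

CONYM

The inverse of 23 mod 26 is 17, since 23·17=391≡1. Apply D(y)=17·(y−20) mod 26:
O(14): 17·(14−20)=-102≡2 → C
E(4): 17·(4−20)=-272≡14 → O
H(7): 17·(7−20)=-221≡13 → N
A(0): 17·(0−20)=-340≡24 → Y
K(10): 17·(10−20)=-170≡12 → M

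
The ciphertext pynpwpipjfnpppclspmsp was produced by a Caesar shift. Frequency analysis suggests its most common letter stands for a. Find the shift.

15

The most frequent ciphertext letter is p (appears 9 times).
p is position 15; a is position 0.
Shift = 15.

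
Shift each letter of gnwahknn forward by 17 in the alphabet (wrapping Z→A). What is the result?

xenrybee

g(6): 6+17=23 → x
n(13): 13+17=30≡4 → e
w(22): 22+17=39≡13 → n
a(0): 0+17=17 → r
h(7): 7+17=24 → y
k(10): 10+17=27≡1 → b
n(13): 13+17=30≡4 → e
n(13): 13+17=30≡4 → e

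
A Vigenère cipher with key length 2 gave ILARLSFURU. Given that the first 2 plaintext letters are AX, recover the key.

IO

Subtract each crib letter from the matching ciphertext letter (mod 26):
I(8)−A(0)=8 → I
L(11)−X(23)=-12≡14 → O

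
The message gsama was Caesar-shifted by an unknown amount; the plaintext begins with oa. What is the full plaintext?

oaiui

From the crib: g(6)−o(14)=-8≡18, so the shift is 18.
Subtract 18 from each ciphertext letter:
g(6): 6−18=-12≡14 → o
s(18): 18−18=0 → a
a(0): 0−18=-18≡8 → i
m(12): 12−18=-6≡20 → u
a(0): 0−18=-18≡8 → i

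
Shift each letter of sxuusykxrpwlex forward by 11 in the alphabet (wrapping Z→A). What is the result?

diffdjvicahwpi

s(18): 18+11=29≡3 → d
x(23): 23+11=34≡8 → i
u(20): 20+11=31≡5 → f
u(20): 20+11=31≡5 → f
s(18): 18+11=29≡3 → d
y(24): 24+11=35≡9 → j
k(10): 10+11=21 → v
x(23): 23+11=34≡8 → i
r(17): 17+11=28≡2 → c
p(15): 15+11=26≡0 → a
w(22): 22+11=33≡7 → h
l(11): 11+11=22 → w
e(4): 4+11=15 → p
x(23): 23+11=34≡8 → i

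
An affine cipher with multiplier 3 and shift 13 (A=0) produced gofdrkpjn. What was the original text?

The inverse of 3 mod 26 is 9, since 3·9=27≡1. Apply D(y)=9·(y−13) mod 26:
g(6): 9·(6−13)=-63≡15 → p
o(14): 9·(14−13)=9 → j
f(5): 9·(5−13)=-72≡6 → g
d(3): 9·(3−13)=-90≡14 → o
r(17): 9·(17−13)=36≡10 → k
k(10): 9·(10−13)=-27≡25 → z
p(15): 9·(15−13)=18 → s
j(9): 9·(9−13)=-36≡16 → q
n(13): 9·(13−13)=0 → a

pjgokzsqa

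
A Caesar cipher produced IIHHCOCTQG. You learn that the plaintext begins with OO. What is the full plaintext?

From the crib: I(8)−O(14)=-6≡20, so the shift is 20.
Subtract 20 from each ciphertext letter:
I(8): 8−20=-12≡14 → O
I(8): 8−20=-12≡14 → O
H(7): 7−20=-13≡13 → N
H(7): 7−20=-13≡13 → N
C(2): 2−20=-18≡8 → I
O(14): 14−20=-6≡20 → U
C(2): 2−20=-18≡8 → I
T(19): 19−20=-1≡25 → Z
Q(16): 16−20=-4≡22 → W
G(6): 6−20=-14≡12 → M

OONNIUIZWM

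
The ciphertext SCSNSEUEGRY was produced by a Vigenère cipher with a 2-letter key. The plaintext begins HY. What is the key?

Subtract each crib letter from the matching ciphertext letter (mod 26):
S(18)−H(7)=11 → L
C(2)−Y(24)=-22≡4 → E

LE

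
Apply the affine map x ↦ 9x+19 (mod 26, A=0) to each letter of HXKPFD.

ESFYMU

H(7): 9·7+19=82≡4 → E
X(23): 9·23+19=226≡18 → S
K(10): 9·10+19=109≡5 → F
P(15): 9·15+19=154≡24 → Y
F(5): 9·5+19=64≡12 → M
D(3): 9·3+19=46≡20 → U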